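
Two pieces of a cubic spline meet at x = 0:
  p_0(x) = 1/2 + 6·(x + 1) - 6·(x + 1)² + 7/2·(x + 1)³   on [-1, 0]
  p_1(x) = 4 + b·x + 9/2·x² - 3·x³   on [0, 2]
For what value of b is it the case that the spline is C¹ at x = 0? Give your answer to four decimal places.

p_0'(x) = 6 - 12·(x + 1) + 21/2·(x + 1)², so p_0'(0) = 9/2. On the right, p_1'(0) = b, so b = 9/2.

4.5000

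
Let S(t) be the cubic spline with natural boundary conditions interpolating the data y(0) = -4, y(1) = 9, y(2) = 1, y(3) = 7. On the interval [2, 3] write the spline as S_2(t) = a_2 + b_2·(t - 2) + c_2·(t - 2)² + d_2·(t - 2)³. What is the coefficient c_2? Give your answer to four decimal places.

15.4000

Put M_i = S'' at the i-th knot. Here h = (1, 1, 1) and Δ = (13, -8, 6), so the interior equations h_(i-1)·M_(i-1) + 2(h_(i-1)+h_i)·M_i + h_i·M_(i+1) = 6(Δ_i − Δ_(i-1)) read
  1·M_0 + 4·M_1 + 1·M_2 = 6(Δ_1 - Δ_0) = -126
  1·M_1 + 4·M_2 + 1·M_3 = 6(Δ_2 - Δ_1) = 84
Natural end conditions: M_0 = M_3 = 0.
Forward elimination and back-substitution give M_0 = 0, M_1 = -196/5, M_2 = 154/5, M_3 = 0.
On [2, 3], with S_2(t) = a_2 + b_2·(t - 2) + c_2·(t - 2)² + d_2·(t - 2)³: c_2 = M_2/2 = 77/5, d_2 = (M_3 - M_2)/(6h_2) = -77/15, b_2 = Δ_2 - h_2(2M_2 + M_3)/6 = -64/15.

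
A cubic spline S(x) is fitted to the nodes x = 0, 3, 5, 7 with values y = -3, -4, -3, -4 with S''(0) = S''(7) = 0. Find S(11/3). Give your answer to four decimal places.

With σ_i denoting the second derivative at x_i, h_i = 3, 2, 2, and Δ_i = (y_(i+1) − y_i)/h_i = -1/3, 1/2, -1/2:
  3·σ_0 + 10·σ_1 + 2·σ_2 = 6(Δ_1 - Δ_0) = 5
  2·σ_1 + 8·σ_2 + 2·σ_3 = 6(Δ_2 - Δ_1) = -6
Natural end conditions: σ_0 = σ_3 = 0.
Hence σ_0 = 0, σ_1 = 13/19, σ_2 = -35/38, σ_3 = 0.
On [3, 5], S(x) = -4 + 20/57·(x - 3) + 13/38·(x - 3)² - 61/456·(x - 3)³.
With (x - 3) = 2/3: S(11/3) = -5623/1539.

-3.6537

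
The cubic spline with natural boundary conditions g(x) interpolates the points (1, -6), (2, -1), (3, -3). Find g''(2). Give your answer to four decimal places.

With σ_i denoting the second derivative at x_i, h_i = 1, 1, and Δ_i = (y_(i+1) − y_i)/h_i = 5, -2:
  1·σ_0 + 4·σ_1 + 1·σ_2 = 6(Δ_1 - Δ_0) = -42
Natural end conditions: σ_0 = σ_2 = 0.
Solving the tridiagonal system: σ_0 = 0, σ_1 = -21/2, σ_2 = 0.

-10.5000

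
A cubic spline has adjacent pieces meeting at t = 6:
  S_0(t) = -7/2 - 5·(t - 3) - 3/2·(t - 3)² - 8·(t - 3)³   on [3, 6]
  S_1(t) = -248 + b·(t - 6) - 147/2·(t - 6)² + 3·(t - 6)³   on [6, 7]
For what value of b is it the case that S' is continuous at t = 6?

S_0'(t) = -5 - 3·(t - 3) - 24·(t - 3)², so S_0'(6) = -230. On the right, S_1'(6) = b, so b = -230.

-230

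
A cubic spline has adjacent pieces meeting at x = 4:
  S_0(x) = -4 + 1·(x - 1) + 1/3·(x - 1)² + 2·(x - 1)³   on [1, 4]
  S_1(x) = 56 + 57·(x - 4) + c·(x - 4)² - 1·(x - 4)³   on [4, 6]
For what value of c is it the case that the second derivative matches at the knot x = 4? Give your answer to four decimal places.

18.3333

S_0''(x) = 2/3 + 12·(x - 1), so S_0''(4) = 110/3. On the right, S_1''(4) = 2c, so c = 55/3.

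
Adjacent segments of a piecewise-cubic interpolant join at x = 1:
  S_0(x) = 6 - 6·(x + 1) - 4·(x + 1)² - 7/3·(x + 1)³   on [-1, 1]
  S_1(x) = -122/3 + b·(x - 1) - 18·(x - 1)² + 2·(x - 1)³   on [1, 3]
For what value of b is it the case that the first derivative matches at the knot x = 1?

-50

S_0'(x) = -6 - 8·(x + 1) - 7·(x + 1)², so S_0'(1) = -50. On the right, S_1'(1) = b, so b = -50.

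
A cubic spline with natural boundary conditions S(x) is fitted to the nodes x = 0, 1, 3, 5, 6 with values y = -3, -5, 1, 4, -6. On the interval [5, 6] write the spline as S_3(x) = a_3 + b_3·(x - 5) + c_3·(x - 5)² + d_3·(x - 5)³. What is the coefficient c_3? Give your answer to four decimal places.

Put σ_i = S'' at the i-th knot. Here h = (1, 2, 2, 1) and Δ = (-2, 3, 3/2, -10), so the interior equations h_(i-1)·σ_(i-1) + 2(h_(i-1)+h_i)·σ_i + h_i·σ_(i+1) = 6(Δ_i − Δ_(i-1)) read
  1·σ_0 + 6·σ_1 + 2·σ_2 = 6(Δ_1 - Δ_0) = 30
  2·σ_1 + 8·σ_2 + 2·σ_3 = 6(Δ_2 - Δ_1) = -9
  2·σ_2 + 6·σ_3 + 1·σ_4 = 6(Δ_3 - Δ_2) = -69
Natural end conditions: σ_0 = σ_4 = 0.
Forward elimination and back-substitution give σ_0 = 0, σ_1 = 24/5, σ_2 = 3/5, σ_3 = -117/10, σ_4 = 0.
On [5, 6], with S_3(x) = a_3 + b_3·(x - 5) + c_3·(x - 5)² + d_3·(x - 5)³: c_3 = σ_3/2 = -117/20, d_3 = (σ_4 - σ_3)/(6h_3) = 39/20, b_3 = Δ_3 - h_3(2σ_3 + σ_4)/6 = -61/10.

-5.8500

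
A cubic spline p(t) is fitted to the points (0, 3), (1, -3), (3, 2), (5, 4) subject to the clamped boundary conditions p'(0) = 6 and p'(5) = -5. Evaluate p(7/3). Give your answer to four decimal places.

-2.1594

Write M_i for p''(x_i). With h_i = 1, 2, 2 and divided differences Δ_i = -6, 5/2, 1, the continuity of p' gives the tridiagonal system
  1·M_0 + 6·M_1 + 2·M_2 = 6(Δ_1 - Δ_0) = 51
  2·M_1 + 8·M_2 + 2·M_3 = 6(Δ_2 - Δ_1) = -9
Clamped end conditions give two more equations: 2h_0·M_0 + h_0·M_1 = 6(Δ_0 - p'(0)) = -72 and h_2·M_2 + 2h_2·M_3 = 6(p'(5) - Δ_2) = -36.
Solving: M_0 = -1025/23, M_1 = 394/23, M_2 = -83/23, M_3 = -331/46.
On [1, 3], p(t) = -3 - 355/46·(t - 1) + 197/23·(t - 1)² - 159/92·(t - 1)³.
With (t - 1) = 4/3: p(7/3) = -149/69.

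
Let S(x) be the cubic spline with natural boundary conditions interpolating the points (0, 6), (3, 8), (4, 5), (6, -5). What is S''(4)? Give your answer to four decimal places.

Write m_i for S''(x_i). With h_i = 3, 1, 2 and divided differences Δ_i = 2/3, -3, -5, the continuity of S' gives the tridiagonal system
  3·m_0 + 8·m_1 + 1·m_2 = 6(Δ_1 - Δ_0) = -22
  1·m_1 + 6·m_2 + 2·m_3 = 6(Δ_2 - Δ_1) = -12
Natural end conditions: m_0 = m_3 = 0.
Solving: m_0 = 0, m_1 = -120/47, m_2 = -74/47, m_3 = 0.

-1.5745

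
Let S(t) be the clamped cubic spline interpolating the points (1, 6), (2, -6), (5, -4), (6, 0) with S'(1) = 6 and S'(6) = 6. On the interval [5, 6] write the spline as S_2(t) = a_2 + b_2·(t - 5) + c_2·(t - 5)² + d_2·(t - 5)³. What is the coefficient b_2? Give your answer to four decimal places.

4.5079

Write M_i for S''(x_i). With h_i = 1, 3, 1 and divided differences Δ_i = -12, 2/3, 4, the continuity of S' gives the tridiagonal system
  1·M_0 + 8·M_1 + 3·M_2 = 6(Δ_1 - Δ_0) = 76
  3·M_1 + 8·M_2 + 1·M_3 = 6(Δ_2 - Δ_1) = 20
Clamped end conditions give two more equations: 2h_0·M_0 + h_0·M_1 = 6(Δ_0 - S'(1)) = -108 and h_2·M_2 + 2h_2·M_3 = 6(S'(6) - Δ_2) = 12.
Solving: M_0 = -4024/63, M_1 = 1244/63, M_2 = -380/63, M_3 = 568/63.
On [5, 6], with S_2(t) = a_2 + b_2·(t - 5) + c_2·(t - 5)² + d_2·(t - 5)³: c_2 = M_2/2 = -190/63, d_2 = (M_3 - M_2)/(6h_2) = 158/63, b_2 = Δ_2 - h_2(2M_2 + M_3)/6 = 284/63.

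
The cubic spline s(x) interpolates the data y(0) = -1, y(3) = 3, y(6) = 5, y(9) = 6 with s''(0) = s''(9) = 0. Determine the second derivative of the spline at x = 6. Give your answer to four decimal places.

Put M_i = s'' at the i-th knot. Here h = (3, 3, 3) and Δ = (4/3, 2/3, 1/3), so the interior equations h_(i-1)·M_(i-1) + 2(h_(i-1)+h_i)·M_i + h_i·M_(i+1) = 6(Δ_i − Δ_(i-1)) read
  3·M_0 + 12·M_1 + 3·M_2 = 6(Δ_1 - Δ_0) = -4
  3·M_1 + 12·M_2 + 3·M_3 = 6(Δ_2 - Δ_1) = -2
Natural end conditions: M_0 = M_3 = 0.
Solving the tridiagonal system: M_0 = 0, M_1 = -14/45, M_2 = -4/45, M_3 = 0.

-0.0889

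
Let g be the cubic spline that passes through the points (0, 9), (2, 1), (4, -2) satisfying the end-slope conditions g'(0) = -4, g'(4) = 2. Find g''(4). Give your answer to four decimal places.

4.8750

Write σ_i for g''(x_i). With h_i = 2, 2 and divided differences Δ_i = -4, -3/2, the continuity of g' gives the tridiagonal system
  2·σ_0 + 8·σ_1 + 2·σ_2 = 6(Δ_1 - Δ_0) = 15
Clamped end conditions give two more equations: 2h_0·σ_0 + h_0·σ_1 = 6(Δ_0 - g'(0)) = 0 and h_1·σ_1 + 2h_1·σ_2 = 6(g'(4) - Δ_1) = 21.
Solving: σ_0 = -3/8, σ_1 = 3/4, σ_2 = 39/8.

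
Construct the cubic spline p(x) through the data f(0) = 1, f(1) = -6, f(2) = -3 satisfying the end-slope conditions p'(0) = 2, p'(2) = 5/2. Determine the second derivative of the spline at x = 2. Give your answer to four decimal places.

-16.2500

Put M_i = p'' at the i-th knot. Here h = (1, 1) and Δ = (-7, 3), so the interior equations h_(i-1)·M_(i-1) + 2(h_(i-1)+h_i)·M_i + h_i·M_(i+1) = 6(Δ_i − Δ_(i-1)) read
  1·M_0 + 4·M_1 + 1·M_2 = 6(Δ_1 - Δ_0) = 60
Clamped end conditions give two more equations: 2h_0·M_0 + h_0·M_1 = 6(Δ_0 - p'(0)) = -54 and h_1·M_1 + 2h_1·M_2 = 6(p'(2) - Δ_1) = -3.
Hence M_0 = -167/4, M_1 = 59/2, M_2 = -65/4.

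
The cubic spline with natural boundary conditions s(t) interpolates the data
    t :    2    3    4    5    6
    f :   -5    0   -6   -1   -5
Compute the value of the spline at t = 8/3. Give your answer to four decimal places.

-0.2249

Put m_i = s'' at the i-th knot. Here h = (1, 1, 1, 1) and Δ = (5, -6, 5, -4), so the interior equations h_(i-1)·m_(i-1) + 2(h_(i-1)+h_i)·m_i + h_i·m_(i+1) = 6(Δ_i − Δ_(i-1)) read
  1·m_0 + 4·m_1 + 1·m_2 = 6(Δ_1 - Δ_0) = -66
  1·m_1 + 4·m_2 + 1·m_3 = 6(Δ_2 - Δ_1) = 66
  1·m_2 + 4·m_3 + 1·m_4 = 6(Δ_3 - Δ_2) = -54
Natural end conditions: m_0 = m_4 = 0.
Hence m_0 = 0, m_1 = -327/14, m_2 = 192/7, m_3 = -285/14, m_4 = 0.
On [2, 3], s(t) = -5 + 249/28·(t - 2) + 0·(t - 2)² - 109/28·(t - 2)³.
With (t - 2) = 2/3: s(8/3) = -85/378.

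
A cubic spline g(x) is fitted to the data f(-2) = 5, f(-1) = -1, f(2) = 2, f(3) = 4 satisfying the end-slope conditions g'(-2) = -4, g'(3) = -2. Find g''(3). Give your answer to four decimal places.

-11.9048

Put M_i = g'' at the i-th knot. Here h = (1, 3, 1) and Δ = (-6, 1, 2), so the interior equations h_(i-1)·M_(i-1) + 2(h_(i-1)+h_i)·M_i + h_i·M_(i+1) = 6(Δ_i − Δ_(i-1)) read
  1·M_0 + 8·M_1 + 3·M_2 = 6(Δ_1 - Δ_0) = 42
  3·M_1 + 8·M_2 + 1·M_3 = 6(Δ_2 - Δ_1) = 6
Clamped end conditions give two more equations: 2h_0·M_0 + h_0·M_1 = 6(Δ_0 - g'(-2)) = -12 and h_2·M_2 + 2h_2·M_3 = 6(g'(3) - Δ_2) = -24.
Solving the tridiagonal system: M_0 = -194/21, M_1 = 136/21, M_2 = -4/21, M_3 = -250/21.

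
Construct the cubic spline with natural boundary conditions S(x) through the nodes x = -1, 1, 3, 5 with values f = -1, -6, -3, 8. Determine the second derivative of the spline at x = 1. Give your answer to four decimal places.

2.4000

With M_i denoting the second derivative at x_i, h_i = 2, 2, 2, and Δ_i = (y_(i+1) − y_i)/h_i = -5/2, 3/2, 11/2:
  2·M_0 + 8·M_1 + 2·M_2 = 6(Δ_1 - Δ_0) = 24
  2·M_1 + 8·M_2 + 2·M_3 = 6(Δ_2 - Δ_1) = 24
Natural end conditions: M_0 = M_3 = 0.
Solving the tridiagonal system: M_0 = 0, M_1 = 12/5, M_2 = 12/5, M_3 = 0.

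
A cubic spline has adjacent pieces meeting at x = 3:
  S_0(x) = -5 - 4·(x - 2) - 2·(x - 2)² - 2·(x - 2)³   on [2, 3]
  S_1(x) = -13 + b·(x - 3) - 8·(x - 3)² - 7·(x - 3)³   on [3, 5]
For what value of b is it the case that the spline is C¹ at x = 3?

S_0'(x) = -4 - 4·(x - 2) - 6·(x - 2)², so S_0'(3) = -14. On the right, S_1'(3) = b, so b = -14.

-14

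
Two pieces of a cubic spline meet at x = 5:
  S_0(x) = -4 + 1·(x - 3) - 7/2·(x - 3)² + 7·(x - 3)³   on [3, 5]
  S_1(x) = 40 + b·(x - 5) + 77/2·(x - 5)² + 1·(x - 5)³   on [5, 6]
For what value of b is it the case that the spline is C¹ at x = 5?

71

S_0'(x) = 1 - 7·(x - 3) + 21·(x - 3)², so S_0'(5) = 71. On the right, S_1'(5) = b, so b = 71.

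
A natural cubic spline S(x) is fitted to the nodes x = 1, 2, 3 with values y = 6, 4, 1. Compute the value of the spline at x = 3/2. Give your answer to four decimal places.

Let m_i = S''(x_i). Step sizes h_i = 1, 1; slopes of the chords Δ_i = (y_(i+1) - y_i)/h_i = -2, -3.
  1·m_0 + 4·m_1 + 1·m_2 = 6(Δ_1 - Δ_0) = -6
Natural end conditions: m_0 = m_2 = 0.
Forward elimination and back-substitution give m_0 = 0, m_1 = -3/2, m_2 = 0.
On [1, 2], S(x) = 6 - 7/4·(x - 1) + 0·(x - 1)² - 1/4·(x - 1)³.
With (x - 1) = 1/2: S(3/2) = 163/32.

5.0938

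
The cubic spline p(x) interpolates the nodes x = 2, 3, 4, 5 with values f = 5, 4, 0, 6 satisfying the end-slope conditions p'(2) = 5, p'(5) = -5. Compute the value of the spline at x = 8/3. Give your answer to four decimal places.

With M_i denoting the second derivative at x_i, h_i = 1, 1, 1, and Δ_i = (y_(i+1) − y_i)/h_i = -1, -4, 6:
  1·M_0 + 4·M_1 + 1·M_2 = 6(Δ_1 - Δ_0) = -18
  1·M_1 + 4·M_2 + 1·M_3 = 6(Δ_2 - Δ_1) = 60
Clamped end conditions give two more equations: 2h_0·M_0 + h_0·M_1 = 6(Δ_0 - p'(2)) = -36 and h_2·M_2 + 2h_2·M_3 = 6(p'(5) - Δ_2) = -66.
Solving: M_0 = -208/15, M_1 = -124/15, M_2 = 434/15, M_3 = -712/15.
On [2, 3], p(x) = 5 + 5·(x - 2) - 104/15·(x - 2)² + 14/15·(x - 2)³.
With (x - 2) = 2/3: p(8/3) = 2239/405.

5.5284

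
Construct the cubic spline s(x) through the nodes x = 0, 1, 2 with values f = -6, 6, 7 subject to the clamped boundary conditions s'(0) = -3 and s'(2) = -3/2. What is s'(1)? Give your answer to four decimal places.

10.8750

Put σ_i = s'' at the i-th knot. Here h = (1, 1) and Δ = (12, 1), so the interior equations h_(i-1)·σ_(i-1) + 2(h_(i-1)+h_i)·σ_i + h_i·σ_(i+1) = 6(Δ_i − Δ_(i-1)) read
  1·σ_0 + 4·σ_1 + 1·σ_2 = 6(Δ_1 - Δ_0) = -66
Clamped end conditions give two more equations: 2h_0·σ_0 + h_0·σ_1 = 6(Δ_0 - s'(0)) = 90 and h_1·σ_1 + 2h_1·σ_2 = 6(s'(2) - Δ_1) = -15.
Forward elimination and back-substitution give σ_0 = 249/4, σ_1 = -69/2, σ_2 = 39/4.
On [1, 2], s'(x) = b_1 + 2c_1·(x - 1) + 3d_1·(x - 1)² with b_1 = Δ_1 - h_1(2σ_1 + σ_2)/6 = 87/8, c_1 = σ_1/2 = -69/4, d_1 = (σ_2 - σ_1)/(6h_1) = 59/8. So s'(1) = 87/8.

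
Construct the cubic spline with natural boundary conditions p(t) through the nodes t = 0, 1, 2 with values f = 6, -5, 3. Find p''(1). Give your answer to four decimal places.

28.5000

Write m_i for p''(x_i). With h_i = 1, 1 and divided differences Δ_i = -11, 8, the continuity of p' gives the tridiagonal system
  1·m_0 + 4·m_1 + 1·m_2 = 6(Δ_1 - Δ_0) = 114
Natural end conditions: m_0 = m_2 = 0.
Solving: m_0 = 0, m_1 = 57/2, m_2 = 0.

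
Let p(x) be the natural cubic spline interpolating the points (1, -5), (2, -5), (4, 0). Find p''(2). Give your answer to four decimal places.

2.5000

Write M_i for p''(x_i). With h_i = 1, 2 and divided differences Δ_i = 0, 5/2, the continuity of p' gives the tridiagonal system
  1·M_0 + 6·M_1 + 2·M_2 = 6(Δ_1 - Δ_0) = 15
Natural end conditions: M_0 = M_2 = 0.
Solving: M_0 = 0, M_1 = 5/2, M_2 = 0.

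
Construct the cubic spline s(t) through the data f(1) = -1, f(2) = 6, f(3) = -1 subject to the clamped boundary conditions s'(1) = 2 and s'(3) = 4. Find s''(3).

Let M_i = s''(x_i). Step sizes h_i = 1, 1; slopes of the chords Δ_i = (y_(i+1) - y_i)/h_i = 7, -7.
  1·M_0 + 4·M_1 + 1·M_2 = 6(Δ_1 - Δ_0) = -84
Clamped end conditions give two more equations: 2h_0·M_0 + h_0·M_1 = 6(Δ_0 - s'(1)) = 30 and h_1·M_1 + 2h_1·M_2 = 6(s'(3) - Δ_1) = 66.
Forward elimination and back-substitution give M_0 = 37, M_1 = -44, M_2 = 55.

55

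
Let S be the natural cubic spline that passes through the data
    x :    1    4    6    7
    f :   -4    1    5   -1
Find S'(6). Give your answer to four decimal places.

-3.1190

With σ_i denoting the second derivative at x_i, h_i = 3, 2, 1, and Δ_i = (y_(i+1) − y_i)/h_i = 5/3, 2, -6:
  3·σ_0 + 10·σ_1 + 2·σ_2 = 6(Δ_1 - Δ_0) = 2
  2·σ_1 + 6·σ_2 + 1·σ_3 = 6(Δ_2 - Δ_1) = -48
Natural end conditions: σ_0 = σ_3 = 0.
Solving the tridiagonal system: σ_0 = 0, σ_1 = 27/14, σ_2 = -121/14, σ_3 = 0.
On [6, 7], S'(x) = b_2 + 2c_2·(x - 6) + 3d_2·(x - 6)² with b_2 = Δ_2 - h_2(2σ_2 + σ_3)/6 = -131/42, c_2 = σ_2/2 = -121/28, d_2 = (σ_3 - σ_2)/(6h_2) = 121/84. So S'(6) = -131/42.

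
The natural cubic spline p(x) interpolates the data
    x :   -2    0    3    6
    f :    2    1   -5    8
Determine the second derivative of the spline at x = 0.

-2

Let m_i = p''(x_i). Step sizes h_i = 2, 3, 3; slopes of the chords Δ_i = (y_(i+1) - y_i)/h_i = -1/2, -2, 13/3.
  2·m_0 + 10·m_1 + 3·m_2 = 6(Δ_1 - Δ_0) = -9
  3·m_1 + 12·m_2 + 3·m_3 = 6(Δ_2 - Δ_1) = 38
Natural end conditions: m_0 = m_3 = 0.
Solving the tridiagonal system: m_0 = 0, m_1 = -2, m_2 = 11/3, m_3 = 0.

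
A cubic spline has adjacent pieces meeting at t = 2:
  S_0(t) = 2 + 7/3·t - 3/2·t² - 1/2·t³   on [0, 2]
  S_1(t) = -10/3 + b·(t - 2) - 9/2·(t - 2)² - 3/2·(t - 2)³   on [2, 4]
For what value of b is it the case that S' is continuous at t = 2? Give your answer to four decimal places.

-9.6667

S_0'(t) = 7/3 - 3·t - 3/2·t², so S_0'(2) = -29/3. On the right, S_1'(2) = b, so b = -29/3.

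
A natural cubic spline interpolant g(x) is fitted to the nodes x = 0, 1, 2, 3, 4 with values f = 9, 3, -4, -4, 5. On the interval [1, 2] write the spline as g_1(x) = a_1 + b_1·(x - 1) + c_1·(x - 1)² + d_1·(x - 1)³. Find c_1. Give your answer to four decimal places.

-1.8214

Let M_i = g''(x_i). Step sizes h_i = 1, 1, 1, 1; slopes of the chords Δ_i = (y_(i+1) - y_i)/h_i = -6, -7, 0, 9.
  1·M_0 + 4·M_1 + 1·M_2 = 6(Δ_1 - Δ_0) = -6
  1·M_1 + 4·M_2 + 1·M_3 = 6(Δ_2 - Δ_1) = 42
  1·M_2 + 4·M_3 + 1·M_4 = 6(Δ_3 - Δ_2) = 54
Natural end conditions: M_0 = M_4 = 0.
Forward elimination and back-substitution give M_0 = 0, M_1 = -51/14, M_2 = 60/7, M_3 = 159/14, M_4 = 0.
On [1, 2], with g_1(x) = a_1 + b_1·(x - 1) + c_1·(x - 1)² + d_1·(x - 1)³: c_1 = M_1/2 = -51/28, d_1 = (M_2 - M_1)/(6h_1) = 57/28, b_1 = Δ_1 - h_1(2M_1 + M_2)/6 = -101/14.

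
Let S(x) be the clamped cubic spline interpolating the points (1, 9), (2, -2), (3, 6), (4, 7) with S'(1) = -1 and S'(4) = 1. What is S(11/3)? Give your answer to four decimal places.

Put σ_i = S'' at the i-th knot. Here h = (1, 1, 1) and Δ = (-11, 8, 1), so the interior equations h_(i-1)·σ_(i-1) + 2(h_(i-1)+h_i)·σ_i + h_i·σ_(i+1) = 6(Δ_i − Δ_(i-1)) read
  1·σ_0 + 4·σ_1 + 1·σ_2 = 6(Δ_1 - Δ_0) = 114
  1·σ_1 + 4·σ_2 + 1·σ_3 = 6(Δ_2 - Δ_1) = -42
Clamped end conditions give two more equations: 2h_0·σ_0 + h_0·σ_1 = 6(Δ_0 - S'(1)) = -60 and h_2·σ_2 + 2h_2·σ_3 = 6(S'(4) - Δ_2) = 0.
Forward elimination and back-substitution give σ_0 = -814/15, σ_1 = 728/15, σ_2 = -388/15, σ_3 = 194/15.
On [3, 4], S(x) = 6 + 112/15·(x - 3) - 194/15·(x - 3)² + 97/15·(x - 3)³.
With (x - 3) = 2/3: S(11/3) = 2894/405.

7.1457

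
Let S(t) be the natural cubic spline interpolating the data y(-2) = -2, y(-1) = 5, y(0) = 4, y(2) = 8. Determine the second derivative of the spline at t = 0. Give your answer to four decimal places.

Write σ_i for S''(x_i). With h_i = 1, 1, 2 and divided differences Δ_i = 7, -1, 2, the continuity of S' gives the tridiagonal system
  1·σ_0 + 4·σ_1 + 1·σ_2 = 6(Δ_1 - Δ_0) = -48
  1·σ_1 + 6·σ_2 + 2·σ_3 = 6(Δ_2 - Δ_1) = 18
Natural end conditions: σ_0 = σ_3 = 0.
Hence σ_0 = 0, σ_1 = -306/23, σ_2 = 120/23, σ_3 = 0.

5.2174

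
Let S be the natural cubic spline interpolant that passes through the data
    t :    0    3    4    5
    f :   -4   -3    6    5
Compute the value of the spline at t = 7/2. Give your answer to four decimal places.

Write σ_i for S''(x_i). With h_i = 3, 1, 1 and divided differences Δ_i = 1/3, 9, -1, the continuity of S' gives the tridiagonal system
  3·σ_0 + 8·σ_1 + 1·σ_2 = 6(Δ_1 - Δ_0) = 52
  1·σ_1 + 4·σ_2 + 1·σ_3 = 6(Δ_2 - Δ_1) = -60
Natural end conditions: σ_0 = σ_3 = 0.
Solving: σ_0 = 0, σ_1 = 268/31, σ_2 = -532/31, σ_3 = 0.
On [3, 4], S(t) = -3 + 835/93·(t - 3) + 134/31·(t - 3)² - 400/93·(t - 3)³.
With (t - 3) = 1/2: S(7/2) = 63/31.

2.0323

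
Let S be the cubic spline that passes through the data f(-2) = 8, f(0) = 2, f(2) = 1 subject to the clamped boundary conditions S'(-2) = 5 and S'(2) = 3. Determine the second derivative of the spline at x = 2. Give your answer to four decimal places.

Put M_i = S'' at the i-th knot. Here h = (2, 2) and Δ = (-3, -1/2), so the interior equations h_(i-1)·M_(i-1) + 2(h_(i-1)+h_i)·M_i + h_i·M_(i+1) = 6(Δ_i − Δ_(i-1)) read
  2·M_0 + 8·M_1 + 2·M_2 = 6(Δ_1 - Δ_0) = 15
Clamped end conditions give two more equations: 2h_0·M_0 + h_0·M_1 = 6(Δ_0 - S'(-2)) = -48 and h_1·M_1 + 2h_1·M_2 = 6(S'(2) - Δ_1) = 21.
Forward elimination and back-substitution give M_0 = -115/8, M_1 = 19/4, M_2 = 23/8.

2.8750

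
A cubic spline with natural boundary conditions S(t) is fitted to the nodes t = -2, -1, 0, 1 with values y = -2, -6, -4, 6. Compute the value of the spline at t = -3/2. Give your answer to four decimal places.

-4.4000

Let M_i = S''(x_i). Step sizes h_i = 1, 1, 1; slopes of the chords Δ_i = (y_(i+1) - y_i)/h_i = -4, 2, 10.
  1·M_0 + 4·M_1 + 1·M_2 = 6(Δ_1 - Δ_0) = 36
  1·M_1 + 4·M_2 + 1·M_3 = 6(Δ_2 - Δ_1) = 48
Natural end conditions: M_0 = M_3 = 0.
Forward elimination and back-substitution give M_0 = 0, M_1 = 32/5, M_2 = 52/5, M_3 = 0.
On [-2, -1], S(t) = -2 - 76/15·(t + 2) + 0·(t + 2)² + 16/15·(t + 2)³.
With (t + 2) = 1/2: S(-3/2) = -22/5.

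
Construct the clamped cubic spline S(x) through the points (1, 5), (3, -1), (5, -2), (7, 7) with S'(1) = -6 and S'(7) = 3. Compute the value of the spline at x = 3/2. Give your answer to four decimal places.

Let M_i = S''(x_i). Step sizes h_i = 2, 2, 2; slopes of the chords Δ_i = (y_(i+1) - y_i)/h_i = -3, -1/2, 9/2.
  2·M_0 + 8·M_1 + 2·M_2 = 6(Δ_1 - Δ_0) = 15
  2·M_1 + 8·M_2 + 2·M_3 = 6(Δ_2 - Δ_1) = 30
Clamped end conditions give two more equations: 2h_0·M_0 + h_0·M_1 = 6(Δ_0 - S'(1)) = 18 and h_2·M_2 + 2h_2·M_3 = 6(S'(7) - Δ_2) = -9.
Solving: M_0 = 24/5, M_1 = -3/5, M_2 = 51/10, M_3 = -24/5.
On [1, 3], S(x) = 5 - 6·(x - 1) + 12/5·(x - 1)² - 9/20·(x - 1)³.
With (x - 1) = 1/2: S(3/2) = 407/160.

2.5438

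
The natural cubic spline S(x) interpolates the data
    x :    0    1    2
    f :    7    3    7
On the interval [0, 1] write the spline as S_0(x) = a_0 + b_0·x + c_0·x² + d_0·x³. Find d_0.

2

Let σ_i = S''(x_i). Step sizes h_i = 1, 1; slopes of the chords Δ_i = (y_(i+1) - y_i)/h_i = -4, 4.
  1·σ_0 + 4·σ_1 + 1·σ_2 = 6(Δ_1 - Δ_0) = 48
Natural end conditions: σ_0 = σ_2 = 0.
Solving: σ_0 = 0, σ_1 = 12, σ_2 = 0.
On [0, 1], with S_0(x) = a_0 + b_0·x + c_0·x² + d_0·x³: c_0 = σ_0/2 = 0, d_0 = (σ_1 - σ_0)/(6h_0) = 2, b_0 = Δ_0 - h_0(2σ_0 + σ_1)/6 = -6.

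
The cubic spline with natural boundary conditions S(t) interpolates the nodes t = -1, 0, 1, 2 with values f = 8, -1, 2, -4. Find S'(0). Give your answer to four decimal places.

Let m_i = S''(x_i). Step sizes h_i = 1, 1, 1; slopes of the chords Δ_i = (y_(i+1) - y_i)/h_i = -9, 3, -6.
  1·m_0 + 4·m_1 + 1·m_2 = 6(Δ_1 - Δ_0) = 72
  1·m_1 + 4·m_2 + 1·m_3 = 6(Δ_2 - Δ_1) = -54
Natural end conditions: m_0 = m_3 = 0.
Hence m_0 = 0, m_1 = 114/5, m_2 = -96/5, m_3 = 0.
On [0, 1], S'(t) = b_1 + 2c_1·t + 3d_1·t² with b_1 = Δ_1 - h_1(2m_1 + m_2)/6 = -7/5, c_1 = m_1/2 = 57/5, d_1 = (m_2 - m_1)/(6h_1) = -7. So S'(0) = -7/5.

-1.4000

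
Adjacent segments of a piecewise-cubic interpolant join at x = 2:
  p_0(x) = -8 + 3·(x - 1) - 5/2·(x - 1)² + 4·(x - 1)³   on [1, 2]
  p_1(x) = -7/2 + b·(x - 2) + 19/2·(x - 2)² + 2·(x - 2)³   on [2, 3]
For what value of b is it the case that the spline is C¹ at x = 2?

10

p_0'(x) = 3 - 5·(x - 1) + 12·(x - 1)², so p_0'(2) = 10. On the right, p_1'(2) = b, so b = 10.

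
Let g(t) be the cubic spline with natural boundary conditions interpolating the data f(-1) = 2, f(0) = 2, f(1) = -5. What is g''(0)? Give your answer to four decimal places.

Put m_i = g'' at the i-th knot. Here h = (1, 1) and Δ = (0, -7), so the interior equations h_(i-1)·m_(i-1) + 2(h_(i-1)+h_i)·m_i + h_i·m_(i+1) = 6(Δ_i − Δ_(i-1)) read
  1·m_0 + 4·m_1 + 1·m_2 = 6(Δ_1 - Δ_0) = -42
Natural end conditions: m_0 = m_2 = 0.
Forward elimination and back-substitution give m_0 = 0, m_1 = -21/2, m_2 = 0.

-10.5000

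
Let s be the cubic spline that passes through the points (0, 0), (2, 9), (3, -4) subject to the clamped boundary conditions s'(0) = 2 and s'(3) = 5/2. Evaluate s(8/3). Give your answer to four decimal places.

Let M_i = s''(x_i). Step sizes h_i = 2, 1; slopes of the chords Δ_i = (y_(i+1) - y_i)/h_i = 9/2, -13.
  2·M_0 + 6·M_1 + 1·M_2 = 6(Δ_1 - Δ_0) = -105
Clamped end conditions give two more equations: 2h_0·M_0 + h_0·M_1 = 6(Δ_0 - s'(0)) = 15 and h_1·M_1 + 2h_1·M_2 = 6(s'(3) - Δ_1) = 93.
Solving: M_0 = 257/12, M_1 = -106/3, M_2 = 385/6.
On [2, 3], s(x) = 9 - 143/12·(x - 2) - 53/3·(x - 2)² + 199/12·(x - 2)³.
With (x - 2) = 2/3: s(8/3) = -305/162.

-1.8827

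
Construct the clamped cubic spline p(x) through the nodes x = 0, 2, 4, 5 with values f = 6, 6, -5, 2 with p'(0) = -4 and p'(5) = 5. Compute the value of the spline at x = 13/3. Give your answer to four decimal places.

-3.0757

With m_i denoting the second derivative at x_i, h_i = 2, 2, 1, and Δ_i = (y_(i+1) − y_i)/h_i = 0, -11/2, 7:
  2·m_0 + 8·m_1 + 2·m_2 = 6(Δ_1 - Δ_0) = -33
  2·m_1 + 6·m_2 + 1·m_3 = 6(Δ_2 - Δ_1) = 75
Clamped end conditions give two more equations: 2h_0·m_0 + h_0·m_1 = 6(Δ_0 - p'(0)) = 24 and h_2·m_2 + 2h_2·m_3 = 6(p'(5) - Δ_2) = -12.
Solving the tridiagonal system: m_0 = 549/46, m_1 = -273/23, m_2 = 438/23, m_3 = -357/23.
On [4, 5], p(x) = -5 + 149/46·(x - 4) + 219/23·(x - 4)² - 265/46·(x - 4)³.
With (x - 4) = 1/3: p(13/3) = -1910/621.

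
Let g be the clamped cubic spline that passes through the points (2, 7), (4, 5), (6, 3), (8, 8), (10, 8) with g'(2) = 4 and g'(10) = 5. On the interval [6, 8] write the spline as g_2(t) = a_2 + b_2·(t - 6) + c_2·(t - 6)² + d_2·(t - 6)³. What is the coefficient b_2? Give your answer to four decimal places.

1.8214

Put m_i = g'' at the i-th knot. Here h = (2, 2, 2, 2) and Δ = (-1, -1, 5/2, 0), so the interior equations h_(i-1)·m_(i-1) + 2(h_(i-1)+h_i)·m_i + h_i·m_(i+1) = 6(Δ_i − Δ_(i-1)) read
  2·m_0 + 8·m_1 + 2·m_2 = 6(Δ_1 - Δ_0) = 0
  2·m_1 + 8·m_2 + 2·m_3 = 6(Δ_2 - Δ_1) = 21
  2·m_2 + 8·m_3 + 2·m_4 = 6(Δ_3 - Δ_2) = -15
Clamped end conditions give two more equations: 2h_0·m_0 + h_0·m_1 = 6(Δ_0 - g'(2)) = -30 and h_3·m_3 + 2h_3·m_4 = 6(g'(10) - Δ_3) = 30.
Forward elimination and back-substitution give m_0 = -901/112, m_1 = 61/56, m_2 = 59/16, m_3 = -299/56, m_4 = 1139/112.
On [6, 8], with g_2(t) = a_2 + b_2·(t - 6) + c_2·(t - 6)² + d_2·(t - 6)³: c_2 = m_2/2 = 59/32, d_2 = (m_3 - m_2)/(6h_2) = -337/448, b_2 = Δ_2 - h_2(2m_2 + m_3)/6 = 51/28.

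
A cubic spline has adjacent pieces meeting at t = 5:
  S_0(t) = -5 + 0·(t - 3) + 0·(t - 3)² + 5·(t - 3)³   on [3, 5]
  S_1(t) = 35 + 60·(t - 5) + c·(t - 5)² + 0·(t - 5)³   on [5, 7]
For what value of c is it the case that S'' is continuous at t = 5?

30

S_0''(t) = 0 + 30·(t - 3), so S_0''(5) = 60. On the right, S_1''(5) = 2c, so c = 30.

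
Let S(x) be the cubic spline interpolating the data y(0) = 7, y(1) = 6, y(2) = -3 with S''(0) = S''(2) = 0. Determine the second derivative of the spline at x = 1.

Write σ_i for S''(x_i). With h_i = 1, 1 and divided differences Δ_i = -1, -9, the continuity of S' gives the tridiagonal system
  1·σ_0 + 4·σ_1 + 1·σ_2 = 6(Δ_1 - Δ_0) = -48
Natural end conditions: σ_0 = σ_2 = 0.
Forward elimination and back-substitution give σ_0 = 0, σ_1 = -12, σ_2 = 0.

-12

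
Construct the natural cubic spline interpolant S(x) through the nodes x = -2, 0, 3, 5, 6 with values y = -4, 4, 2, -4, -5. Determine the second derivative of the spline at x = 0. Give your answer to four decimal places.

-2.4585

Put M_i = S'' at the i-th knot. Here h = (2, 3, 2, 1) and Δ = (4, -2/3, -3, -1), so the interior equations h_(i-1)·M_(i-1) + 2(h_(i-1)+h_i)·M_i + h_i·M_(i+1) = 6(Δ_i − Δ_(i-1)) read
  2·M_0 + 10·M_1 + 3·M_2 = 6(Δ_1 - Δ_0) = -28
  3·M_1 + 10·M_2 + 2·M_3 = 6(Δ_2 - Δ_1) = -14
  2·M_2 + 6·M_3 + 1·M_4 = 6(Δ_3 - Δ_2) = 12
Natural end conditions: M_0 = M_4 = 0.
Solving: M_0 = 0, M_1 = -622/253, M_2 = -288/253, M_3 = 602/253, M_4 = 0.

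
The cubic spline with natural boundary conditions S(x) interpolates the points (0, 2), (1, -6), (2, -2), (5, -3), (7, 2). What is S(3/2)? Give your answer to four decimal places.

-4.7890

Put m_i = S'' at the i-th knot. Here h = (1, 1, 3, 2) and Δ = (-8, 4, -1/3, 5/2), so the interior equations h_(i-1)·m_(i-1) + 2(h_(i-1)+h_i)·m_i + h_i·m_(i+1) = 6(Δ_i − Δ_(i-1)) read
  1·m_0 + 4·m_1 + 1·m_2 = 6(Δ_1 - Δ_0) = 72
  1·m_1 + 8·m_2 + 3·m_3 = 6(Δ_2 - Δ_1) = -26
  3·m_2 + 10·m_3 + 2·m_4 = 6(Δ_3 - Δ_2) = 17
Natural end conditions: m_0 = m_4 = 0.
Forward elimination and back-substitution give m_0 = 0, m_1 = 5423/274, m_2 = -982/137, m_3 = 1055/274, m_4 = 0.
On [1, 2], S(x) = -6 - 1153/822·(x - 1) + 5423/548·(x - 1)² - 7387/1644·(x - 1)³.
With (x - 1) = 1/2: S(3/2) = -20995/4384.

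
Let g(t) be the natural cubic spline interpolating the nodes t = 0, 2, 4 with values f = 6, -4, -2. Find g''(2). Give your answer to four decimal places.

4.5000

Let m_i = g''(x_i). Step sizes h_i = 2, 2; slopes of the chords Δ_i = (y_(i+1) - y_i)/h_i = -5, 1.
  2·m_0 + 8·m_1 + 2·m_2 = 6(Δ_1 - Δ_0) = 36
Natural end conditions: m_0 = m_2 = 0.
Solving the tridiagonal system: m_0 = 0, m_1 = 9/2, m_2 = 0.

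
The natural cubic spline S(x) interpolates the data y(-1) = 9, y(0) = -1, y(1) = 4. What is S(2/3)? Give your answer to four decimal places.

Write σ_i for S''(x_i). With h_i = 1, 1 and divided differences Δ_i = -10, 5, the continuity of S' gives the tridiagonal system
  1·σ_0 + 4·σ_1 + 1·σ_2 = 6(Δ_1 - Δ_0) = 90
Natural end conditions: σ_0 = σ_2 = 0.
Solving: σ_0 = 0, σ_1 = 45/2, σ_2 = 0.
On [0, 1], S(x) = -1 - 5/2·x + 45/4·x² - 15/4·x³.
With x = 2/3: S(2/3) = 11/9.

1.2222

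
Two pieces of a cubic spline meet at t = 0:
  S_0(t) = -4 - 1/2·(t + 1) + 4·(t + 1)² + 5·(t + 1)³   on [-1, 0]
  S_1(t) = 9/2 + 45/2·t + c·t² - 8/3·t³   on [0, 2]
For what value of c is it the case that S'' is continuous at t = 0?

19

S_0''(t) = 8 + 30·(t + 1), so S_0''(0) = 38. On the right, S_1''(0) = 2c, so c = 19.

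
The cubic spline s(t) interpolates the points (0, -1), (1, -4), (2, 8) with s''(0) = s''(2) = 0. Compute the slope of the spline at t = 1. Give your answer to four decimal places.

With M_i denoting the second derivative at x_i, h_i = 1, 1, and Δ_i = (y_(i+1) − y_i)/h_i = -3, 12:
  1·M_0 + 4·M_1 + 1·M_2 = 6(Δ_1 - Δ_0) = 90
Natural end conditions: M_0 = M_2 = 0.
Solving the tridiagonal system: M_0 = 0, M_1 = 45/2, M_2 = 0.
On [1, 2], s'(t) = b_1 + 2c_1·(t - 1) + 3d_1·(t - 1)² with b_1 = Δ_1 - h_1(2M_1 + M_2)/6 = 9/2, c_1 = M_1/2 = 45/4, d_1 = (M_2 - M_1)/(6h_1) = -15/4. So s'(1) = 9/2.

4.5000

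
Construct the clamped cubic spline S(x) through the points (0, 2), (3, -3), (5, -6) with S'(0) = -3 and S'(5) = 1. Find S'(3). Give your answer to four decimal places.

-2.0500

With M_i denoting the second derivative at x_i, h_i = 3, 2, and Δ_i = (y_(i+1) − y_i)/h_i = -5/3, -3/2:
  3·M_0 + 10·M_1 + 2·M_2 = 6(Δ_1 - Δ_0) = 1
Clamped end conditions give two more equations: 2h_0·M_0 + h_0·M_1 = 6(Δ_0 - S'(0)) = 8 and h_1·M_1 + 2h_1·M_2 = 6(S'(5) - Δ_1) = 15.
Forward elimination and back-substitution give M_0 = 61/30, M_1 = -7/5, M_2 = 89/20.
On [3, 5], S'(x) = b_1 + 2c_1·(x - 3) + 3d_1·(x - 3)² with b_1 = Δ_1 - h_1(2M_1 + M_2)/6 = -41/20, c_1 = M_1/2 = -7/10, d_1 = (M_2 - M_1)/(6h_1) = 39/80. So S'(3) = -41/20.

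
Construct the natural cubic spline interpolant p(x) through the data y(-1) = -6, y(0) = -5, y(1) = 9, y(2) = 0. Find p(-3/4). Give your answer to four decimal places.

-6.9219

With M_i denoting the second derivative at x_i, h_i = 1, 1, 1, and Δ_i = (y_(i+1) − y_i)/h_i = 1, 14, -9:
  1·M_0 + 4·M_1 + 1·M_2 = 6(Δ_1 - Δ_0) = 78
  1·M_1 + 4·M_2 + 1·M_3 = 6(Δ_2 - Δ_1) = -138
Natural end conditions: M_0 = M_3 = 0.
Solving: M_0 = 0, M_1 = 30, M_2 = -42, M_3 = 0.
On [-1, 0], p(x) = -6 - 4·(x + 1) + 0·(x + 1)² + 5·(x + 1)³.
With (x + 1) = 1/4: p(-3/4) = -443/64.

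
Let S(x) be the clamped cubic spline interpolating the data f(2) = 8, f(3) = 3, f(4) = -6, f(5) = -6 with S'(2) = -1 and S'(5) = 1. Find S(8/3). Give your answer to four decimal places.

5.5654

With m_i denoting the second derivative at x_i, h_i = 1, 1, 1, and Δ_i = (y_(i+1) − y_i)/h_i = -5, -9, 0:
  1·m_0 + 4·m_1 + 1·m_2 = 6(Δ_1 - Δ_0) = -24
  1·m_1 + 4·m_2 + 1·m_3 = 6(Δ_2 - Δ_1) = 54
Clamped end conditions give two more equations: 2h_0·m_0 + h_0·m_1 = 6(Δ_0 - S'(2)) = -24 and h_2·m_2 + 2h_2·m_3 = 6(S'(5) - Δ_2) = 6.
Hence m_0 = -118/15, m_1 = -124/15, m_2 = 254/15, m_3 = -82/15.
On [2, 3], S(x) = 8 - 1·(x - 2) - 59/15·(x - 2)² - 1/15·(x - 2)³.
With (x - 2) = 2/3: S(8/3) = 2254/405.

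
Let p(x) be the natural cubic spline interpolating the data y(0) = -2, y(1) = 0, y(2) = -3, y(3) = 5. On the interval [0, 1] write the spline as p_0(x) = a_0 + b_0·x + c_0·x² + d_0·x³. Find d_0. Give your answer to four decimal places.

With M_i denoting the second derivative at x_i, h_i = 1, 1, 1, and Δ_i = (y_(i+1) − y_i)/h_i = 2, -3, 8:
  1·M_0 + 4·M_1 + 1·M_2 = 6(Δ_1 - Δ_0) = -30
  1·M_1 + 4·M_2 + 1·M_3 = 6(Δ_2 - Δ_1) = 66
Natural end conditions: M_0 = M_3 = 0.
Hence M_0 = 0, M_1 = -62/5, M_2 = 98/5, M_3 = 0.
On [0, 1], with p_0(x) = a_0 + b_0·x + c_0·x² + d_0·x³: c_0 = M_0/2 = 0, d_0 = (M_1 - M_0)/(6h_0) = -31/15, b_0 = Δ_0 - h_0(2M_0 + M_1)/6 = 61/15.

-2.0667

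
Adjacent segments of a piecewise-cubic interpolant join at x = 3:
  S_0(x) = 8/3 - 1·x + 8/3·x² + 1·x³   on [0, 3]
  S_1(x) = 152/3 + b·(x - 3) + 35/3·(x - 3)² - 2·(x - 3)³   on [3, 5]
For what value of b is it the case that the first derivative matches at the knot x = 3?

42

S_0'(x) = -1 + 16/3·x + 3·x², so S_0'(3) = 42. On the right, S_1'(3) = b, so b = 42.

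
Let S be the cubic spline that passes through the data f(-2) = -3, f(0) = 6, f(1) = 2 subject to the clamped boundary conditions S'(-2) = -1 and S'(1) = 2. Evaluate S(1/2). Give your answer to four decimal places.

Let M_i = S''(x_i). Step sizes h_i = 2, 1; slopes of the chords Δ_i = (y_(i+1) - y_i)/h_i = 9/2, -4.
  2·M_0 + 6·M_1 + 1·M_2 = 6(Δ_1 - Δ_0) = -51
Clamped end conditions give two more equations: 2h_0·M_0 + h_0·M_1 = 6(Δ_0 - S'(-2)) = 33 and h_1·M_1 + 2h_1·M_2 = 6(S'(1) - Δ_1) = 36.
Forward elimination and back-substitution give M_0 = 71/4, M_1 = -19, M_2 = 55/2.
On [0, 1], S(x) = 6 - 9/4·x - 19/2·x² + 31/4·x³.
With x = 1/2: S(1/2) = 111/32.

3.4688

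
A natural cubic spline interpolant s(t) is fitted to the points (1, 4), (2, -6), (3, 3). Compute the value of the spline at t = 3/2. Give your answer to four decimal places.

-2.7813

With M_i denoting the second derivative at x_i, h_i = 1, 1, and Δ_i = (y_(i+1) − y_i)/h_i = -10, 9:
  1·M_0 + 4·M_1 + 1·M_2 = 6(Δ_1 - Δ_0) = 114
Natural end conditions: M_0 = M_2 = 0.
Solving the tridiagonal system: M_0 = 0, M_1 = 57/2, M_2 = 0.
On [1, 2], s(t) = 4 - 59/4·(t - 1) + 0·(t - 1)² + 19/4·(t - 1)³.
With (t - 1) = 1/2: s(3/2) = -89/32.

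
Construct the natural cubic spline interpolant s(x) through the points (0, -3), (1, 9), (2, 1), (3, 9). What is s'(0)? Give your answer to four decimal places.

Write M_i for s''(x_i). With h_i = 1, 1, 1 and divided differences Δ_i = 12, -8, 8, the continuity of s' gives the tridiagonal system
  1·M_0 + 4·M_1 + 1·M_2 = 6(Δ_1 - Δ_0) = -120
  1·M_1 + 4·M_2 + 1·M_3 = 6(Δ_2 - Δ_1) = 96
Natural end conditions: M_0 = M_3 = 0.
Hence M_0 = 0, M_1 = -192/5, M_2 = 168/5, M_3 = 0.
On [0, 1], s'(x) = b_0 + 2c_0·x + 3d_0·x² with b_0 = Δ_0 - h_0(2M_0 + M_1)/6 = 92/5, c_0 = M_0/2 = 0, d_0 = (M_1 - M_0)/(6h_0) = -32/5. So s'(0) = 92/5.

18.4000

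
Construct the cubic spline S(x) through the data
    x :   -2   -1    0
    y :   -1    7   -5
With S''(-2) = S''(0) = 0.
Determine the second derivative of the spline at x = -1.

With M_i denoting the second derivative at x_i, h_i = 1, 1, and Δ_i = (y_(i+1) − y_i)/h_i = 8, -12:
  1·M_0 + 4·M_1 + 1·M_2 = 6(Δ_1 - Δ_0) = -120
Natural end conditions: M_0 = M_2 = 0.
Solving the tridiagonal system: M_0 = 0, M_1 = -30, M_2 = 0.

-30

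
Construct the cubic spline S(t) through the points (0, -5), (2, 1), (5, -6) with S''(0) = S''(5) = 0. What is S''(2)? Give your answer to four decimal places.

Put m_i = S'' at the i-th knot. Here h = (2, 3) and Δ = (3, -7/3), so the interior equations h_(i-1)·m_(i-1) + 2(h_(i-1)+h_i)·m_i + h_i·m_(i+1) = 6(Δ_i − Δ_(i-1)) read
  2·m_0 + 10·m_1 + 3·m_2 = 6(Δ_1 - Δ_0) = -32
Natural end conditions: m_0 = m_2 = 0.
Hence m_0 = 0, m_1 = -16/5, m_2 = 0.

-3.2000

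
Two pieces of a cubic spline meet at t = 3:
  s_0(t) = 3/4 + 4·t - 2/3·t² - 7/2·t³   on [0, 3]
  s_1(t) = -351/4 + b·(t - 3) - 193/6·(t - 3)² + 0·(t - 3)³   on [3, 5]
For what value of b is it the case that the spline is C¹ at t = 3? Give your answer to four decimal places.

-94.5000

s_0'(t) = 4 - 4/3·t - 21/2·t², so s_0'(3) = -189/2. On the right, s_1'(3) = b, so b = -189/2.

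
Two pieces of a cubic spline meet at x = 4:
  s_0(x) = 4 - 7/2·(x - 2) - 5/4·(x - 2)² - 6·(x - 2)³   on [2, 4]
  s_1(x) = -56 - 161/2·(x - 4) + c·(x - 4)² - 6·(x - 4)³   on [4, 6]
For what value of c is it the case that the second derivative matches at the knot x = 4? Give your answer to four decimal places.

s_0''(x) = -5/2 - 36·(x - 2), so s_0''(4) = -149/2. On the right, s_1''(4) = 2c, so c = -149/4.

-37.2500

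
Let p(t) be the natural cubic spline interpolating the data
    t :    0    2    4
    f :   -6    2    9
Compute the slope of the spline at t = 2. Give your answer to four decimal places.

3.7500

Put M_i = p'' at the i-th knot. Here h = (2, 2) and Δ = (4, 7/2), so the interior equations h_(i-1)·M_(i-1) + 2(h_(i-1)+h_i)·M_i + h_i·M_(i+1) = 6(Δ_i − Δ_(i-1)) read
  2·M_0 + 8·M_1 + 2·M_2 = 6(Δ_1 - Δ_0) = -3
Natural end conditions: M_0 = M_2 = 0.
Solving: M_0 = 0, M_1 = -3/8, M_2 = 0.
On [2, 4], p'(t) = b_1 + 2c_1·(t - 2) + 3d_1·(t - 2)² with b_1 = Δ_1 - h_1(2M_1 + M_2)/6 = 15/4, c_1 = M_1/2 = -3/16, d_1 = (M_2 - M_1)/(6h_1) = 1/32. So p'(2) = 15/4.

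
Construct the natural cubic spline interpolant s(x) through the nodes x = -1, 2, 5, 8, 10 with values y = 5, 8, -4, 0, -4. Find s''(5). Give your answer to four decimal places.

4.3961

Let M_i = s''(x_i). Step sizes h_i = 3, 3, 3, 2; slopes of the chords Δ_i = (y_(i+1) - y_i)/h_i = 1, -4, 4/3, -2.
  3·M_0 + 12·M_1 + 3·M_2 = 6(Δ_1 - Δ_0) = -30
  3·M_1 + 12·M_2 + 3·M_3 = 6(Δ_2 - Δ_1) = 32
  3·M_2 + 10·M_3 + 2·M_4 = 6(Δ_3 - Δ_2) = -20
Natural end conditions: M_0 = M_4 = 0.
Solving the tridiagonal system: M_0 = 0, M_1 = -745/207, M_2 = 910/207, M_3 = -229/69, M_4 = 0.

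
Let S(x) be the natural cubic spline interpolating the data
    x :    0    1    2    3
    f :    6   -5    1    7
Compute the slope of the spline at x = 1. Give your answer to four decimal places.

-1.9333

With σ_i denoting the second derivative at x_i, h_i = 1, 1, 1, and Δ_i = (y_(i+1) − y_i)/h_i = -11, 6, 6:
  1·σ_0 + 4·σ_1 + 1·σ_2 = 6(Δ_1 - Δ_0) = 102
  1·σ_1 + 4·σ_2 + 1·σ_3 = 6(Δ_2 - Δ_1) = 0
Natural end conditions: σ_0 = σ_3 = 0.
Hence σ_0 = 0, σ_1 = 136/5, σ_2 = -34/5, σ_3 = 0.
On [1, 2], S'(x) = b_1 + 2c_1·(x - 1) + 3d_1·(x - 1)² with b_1 = Δ_1 - h_1(2σ_1 + σ_2)/6 = -29/15, c_1 = σ_1/2 = 68/5, d_1 = (σ_2 - σ_1)/(6h_1) = -17/3. So S'(1) = -29/15.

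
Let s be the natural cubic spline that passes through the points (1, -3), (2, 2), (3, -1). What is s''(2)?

Write M_i for s''(x_i). With h_i = 1, 1 and divided differences Δ_i = 5, -3, the continuity of s' gives the tridiagonal system
  1·M_0 + 4·M_1 + 1·M_2 = 6(Δ_1 - Δ_0) = -48
Natural end conditions: M_0 = M_2 = 0.
Solving: M_0 = 0, M_1 = -12, M_2 = 0.

-12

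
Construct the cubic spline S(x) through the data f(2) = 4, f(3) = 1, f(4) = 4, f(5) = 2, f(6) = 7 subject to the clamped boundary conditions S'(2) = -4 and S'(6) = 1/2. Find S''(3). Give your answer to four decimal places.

Let m_i = S''(x_i). Step sizes h_i = 1, 1, 1, 1; slopes of the chords Δ_i = (y_(i+1) - y_i)/h_i = -3, 3, -2, 5.
  1·m_0 + 4·m_1 + 1·m_2 = 6(Δ_1 - Δ_0) = 36
  1·m_1 + 4·m_2 + 1·m_3 = 6(Δ_2 - Δ_1) = -30
  1·m_2 + 4·m_3 + 1·m_4 = 6(Δ_3 - Δ_2) = 42
Clamped end conditions give two more equations: 2h_0·m_0 + h_0·m_1 = 6(Δ_0 - S'(2)) = 6 and h_3·m_3 + 2h_3·m_4 = 6(S'(6) - Δ_3) = -27.
Solving the tridiagonal system: m_0 = -225/56, m_1 = 393/28, m_2 = -129/8, m_3 = 573/28, m_4 = -1329/56.

14.0357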